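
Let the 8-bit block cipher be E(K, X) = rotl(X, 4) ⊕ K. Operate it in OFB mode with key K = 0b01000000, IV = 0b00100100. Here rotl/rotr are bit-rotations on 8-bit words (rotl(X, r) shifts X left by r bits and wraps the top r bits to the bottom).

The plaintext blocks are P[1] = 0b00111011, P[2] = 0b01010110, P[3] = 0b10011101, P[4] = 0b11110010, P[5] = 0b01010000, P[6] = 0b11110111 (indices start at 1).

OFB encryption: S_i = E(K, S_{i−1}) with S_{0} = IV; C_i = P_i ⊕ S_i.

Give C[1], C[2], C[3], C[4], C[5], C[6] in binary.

C[1]: S = E(K, 0b00100100) = 0b00000010; 0b00111011 ⊕ 0b00000010 = 0b00111001.
C[2]: S = E(K, 0b00000010) = 0b01100000; 0b01010110 ⊕ 0b01100000 = 0b00110110.
C[3]: S = E(K, 0b01100000) = 0b01000110; 0b10011101 ⊕ 0b01000110 = 0b11011011.
C[4]: S = E(K, 0b01000110) = 0b00100100; 0b11110010 ⊕ 0b00100100 = 0b11010110.
C[5]: S = E(K, 0b00100100) = 0b00000010; 0b01010000 ⊕ 0b00000010 = 0b01010010.
C[6]: S = E(K, 0b00000010) = 0b01100000; 0b11110111 ⊕ 0b01100000 = 0b10010111.

C[1] = 0b00111001, C[2] = 0b00110110, C[3] = 0b11011011, C[4] = 0b11010110, C[5] = 0b01010010, C[6] = 0b10010111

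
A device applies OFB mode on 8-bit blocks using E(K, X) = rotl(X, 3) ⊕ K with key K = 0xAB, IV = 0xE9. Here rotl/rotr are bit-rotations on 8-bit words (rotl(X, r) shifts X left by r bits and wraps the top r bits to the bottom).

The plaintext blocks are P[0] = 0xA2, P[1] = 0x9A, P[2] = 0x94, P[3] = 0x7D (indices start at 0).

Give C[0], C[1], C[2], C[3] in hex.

C[0] = 0x46, C[1] = 0x16, C[2] = 0x5B, C[3] = 0xA8

OFB encryption: S_i = E(K, S_{i−1}) with S_{−1} = IV; C_i = P_i ⊕ S_i.
C[0]: S = E(K, 0xE9) = 0xE4; 0xA2 ⊕ 0xE4 = 0x46.
C[1]: S = E(K, 0xE4) = 0x8C; 0x9A ⊕ 0x8C = 0x16.
C[2]: S = E(K, 0x8C) = 0xCF; 0x94 ⊕ 0xCF = 0x5B.
C[3]: S = E(K, 0xCF) = 0xD5; 0x7D ⊕ 0xD5 = 0xA8.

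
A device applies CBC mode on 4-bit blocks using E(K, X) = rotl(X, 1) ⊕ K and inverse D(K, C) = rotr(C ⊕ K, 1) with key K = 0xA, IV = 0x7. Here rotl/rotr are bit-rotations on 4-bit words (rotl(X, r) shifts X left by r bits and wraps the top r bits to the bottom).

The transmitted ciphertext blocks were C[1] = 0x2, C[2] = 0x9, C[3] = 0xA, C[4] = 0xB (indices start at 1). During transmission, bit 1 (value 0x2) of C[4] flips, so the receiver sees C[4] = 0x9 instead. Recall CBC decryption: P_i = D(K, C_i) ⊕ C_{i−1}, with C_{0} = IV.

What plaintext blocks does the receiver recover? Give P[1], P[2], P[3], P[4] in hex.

Only C[4] changed, to 0x9. In CBC, a change in C_i garbles P_i and flips the same bit in P_{i+1}. Decrypting the received ciphertext:
P[1]: D(K, 0x2) = 0x4; 0x4 ⊕ 0x7 = 0x3.
P[2]: D(K, 0x9) = 0x9; 0x9 ⊕ 0x2 = 0xB.
P[3]: D(K, 0xA) = 0x0; 0x0 ⊕ 0x9 = 0x9.
P[4]: D(K, 0x9) = 0x9; 0x9 ⊕ 0xA = 0x3.
Blocks that differ from the original plaintext: P[4].

P[1] = 0x3, P[2] = 0xB, P[3] = 0x9, P[4] = 0x3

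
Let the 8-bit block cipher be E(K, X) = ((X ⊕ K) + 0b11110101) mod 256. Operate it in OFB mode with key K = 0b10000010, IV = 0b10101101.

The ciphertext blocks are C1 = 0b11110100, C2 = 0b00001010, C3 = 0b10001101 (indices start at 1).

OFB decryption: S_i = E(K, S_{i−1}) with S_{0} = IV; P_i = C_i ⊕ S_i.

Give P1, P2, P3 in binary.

P1: S = E(K, 0b10101101) = 0b00100100; 0b11110100 ⊕ 0b00100100 = 0b11010000.
P2: S = E(K, 0b00100100) = 0b10011011; 0b00001010 ⊕ 0b10011011 = 0b10010001.
P3: S = E(K, 0b10011011) = 0b00001110; 0b10001101 ⊕ 0b00001110 = 0b10000011.

P1 = 0b11010000, P2 = 0b10010001, P3 = 0b10000011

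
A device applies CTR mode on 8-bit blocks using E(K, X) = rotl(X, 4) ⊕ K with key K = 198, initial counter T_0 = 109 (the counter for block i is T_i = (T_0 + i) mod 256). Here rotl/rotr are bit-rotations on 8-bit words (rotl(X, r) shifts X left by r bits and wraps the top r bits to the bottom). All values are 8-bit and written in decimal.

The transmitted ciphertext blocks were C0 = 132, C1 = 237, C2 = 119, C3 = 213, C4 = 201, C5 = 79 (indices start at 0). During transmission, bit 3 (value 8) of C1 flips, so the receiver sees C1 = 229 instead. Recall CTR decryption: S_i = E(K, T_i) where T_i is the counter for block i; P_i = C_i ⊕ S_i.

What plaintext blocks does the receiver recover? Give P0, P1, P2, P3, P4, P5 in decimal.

P0 = 148, P1 = 197, P2 = 71, P3 = 20, P4 = 24, P5 = 174

Only C1 changed, to 229. In CTR, a change in C_i flips the same bit in P_i only; the keystream is unaffected. Decrypting the received ciphertext:
P0: T = 109, S = E(K, T) = 16; 132 ⊕ 16 = 148.
P1: T = 110, S = E(K, T) = 32; 229 ⊕ 32 = 197.
P2: T = 111, S = E(K, T) = 48; 119 ⊕ 48 = 71.
P3: T = 112, S = E(K, T) = 193; 213 ⊕ 193 = 20.
P4: T = 113, S = E(K, T) = 209; 201 ⊕ 209 = 24.
P5: T = 114, S = E(K, T) = 225; 79 ⊕ 225 = 174.
Blocks that differ from the original plaintext: P1.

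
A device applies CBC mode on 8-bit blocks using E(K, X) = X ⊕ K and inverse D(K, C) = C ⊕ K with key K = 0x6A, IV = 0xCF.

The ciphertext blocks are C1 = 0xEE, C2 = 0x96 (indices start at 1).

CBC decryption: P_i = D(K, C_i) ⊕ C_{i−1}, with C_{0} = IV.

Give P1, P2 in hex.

P1 = 0x4B, P2 = 0x12

P1: D(K, 0xEE) = 0x84; 0x84 ⊕ 0xCF = 0x4B.
P2: D(K, 0x96) = 0xFC; 0xFC ⊕ 0xEE = 0x12.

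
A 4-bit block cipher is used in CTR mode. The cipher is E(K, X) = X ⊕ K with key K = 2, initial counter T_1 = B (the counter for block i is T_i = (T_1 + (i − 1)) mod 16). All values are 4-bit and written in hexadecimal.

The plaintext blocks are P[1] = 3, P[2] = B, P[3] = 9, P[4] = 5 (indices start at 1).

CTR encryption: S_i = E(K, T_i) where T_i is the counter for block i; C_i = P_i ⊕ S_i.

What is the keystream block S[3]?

F

C[1]: T = B, S = E(K, T) = 9; 3 ⊕ 9 = A.
C[2]: T = C, S = E(K, T) = E; B ⊕ E = 5.
C[3]: T = D, S = E(K, T) = F; 9 ⊕ F = 6.
So S[3] = F.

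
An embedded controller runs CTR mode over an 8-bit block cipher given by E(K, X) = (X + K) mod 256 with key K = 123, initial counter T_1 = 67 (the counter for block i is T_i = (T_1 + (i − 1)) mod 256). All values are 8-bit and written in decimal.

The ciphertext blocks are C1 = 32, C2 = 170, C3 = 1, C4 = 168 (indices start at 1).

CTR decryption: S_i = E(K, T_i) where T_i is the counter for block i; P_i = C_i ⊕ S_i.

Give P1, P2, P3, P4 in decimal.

P1 = 158, P2 = 21, P3 = 193, P4 = 105

P1: T = 67, S = E(K, T) = 190; 32 ⊕ 190 = 158.
P2: T = 68, S = E(K, T) = 191; 170 ⊕ 191 = 21.
P3: T = 69, S = E(K, T) = 192; 1 ⊕ 192 = 193.
P4: T = 70, S = E(K, T) = 193; 168 ⊕ 193 = 105.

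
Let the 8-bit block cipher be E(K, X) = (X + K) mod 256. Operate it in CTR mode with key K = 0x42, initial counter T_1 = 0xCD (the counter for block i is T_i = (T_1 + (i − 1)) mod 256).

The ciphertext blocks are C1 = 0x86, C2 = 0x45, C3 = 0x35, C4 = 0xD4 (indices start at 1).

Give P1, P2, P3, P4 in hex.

CTR decryption: S_i = E(K, T_i) where T_i is the counter for block i; P_i = C_i ⊕ S_i.
P1: T = 0xCD, S = E(K, T) = 0x0F; 0x86 ⊕ 0x0F = 0x89.
P2: T = 0xCE, S = E(K, T) = 0x10; 0x45 ⊕ 0x10 = 0x55.
P3: T = 0xCF, S = E(K, T) = 0x11; 0x35 ⊕ 0x11 = 0x24.
P4: T = 0xD0, S = E(K, T) = 0x12; 0xD4 ⊕ 0x12 = 0xC6.

P1 = 0x89, P2 = 0x55, P3 = 0x24, P4 = 0xC6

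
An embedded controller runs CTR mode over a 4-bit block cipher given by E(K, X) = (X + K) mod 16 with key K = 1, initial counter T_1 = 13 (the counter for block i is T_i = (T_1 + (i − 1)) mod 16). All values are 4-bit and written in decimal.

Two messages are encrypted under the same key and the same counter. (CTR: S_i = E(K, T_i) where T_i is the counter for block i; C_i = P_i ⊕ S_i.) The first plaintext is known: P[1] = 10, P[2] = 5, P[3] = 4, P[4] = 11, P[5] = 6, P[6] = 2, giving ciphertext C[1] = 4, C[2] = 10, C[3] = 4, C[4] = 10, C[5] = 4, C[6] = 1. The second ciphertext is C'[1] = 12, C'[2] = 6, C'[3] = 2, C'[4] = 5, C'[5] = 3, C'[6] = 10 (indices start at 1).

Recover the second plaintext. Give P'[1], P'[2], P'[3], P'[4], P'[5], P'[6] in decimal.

In CTR with a reused counter, both messages share the same keystream S_i, so C_i ⊕ C'_i = P_i ⊕ P'_i and thus P'_i = P_i ⊕ C_i ⊕ C'_i.
P'[1]: 10 ⊕ 4 ⊕ 12 = 2.
P'[2]: 5 ⊕ 10 ⊕ 6 = 9.
P'[3]: 4 ⊕ 4 ⊕ 2 = 2.
P'[4]: 11 ⊕ 10 ⊕ 5 = 4.
P'[5]: 6 ⊕ 4 ⊕ 3 = 1.
P'[6]: 2 ⊕ 1 ⊕ 10 = 9.

P'[1] = 2, P'[2] = 9, P'[3] = 2, P'[4] = 4, P'[5] = 1, P'[6] = 9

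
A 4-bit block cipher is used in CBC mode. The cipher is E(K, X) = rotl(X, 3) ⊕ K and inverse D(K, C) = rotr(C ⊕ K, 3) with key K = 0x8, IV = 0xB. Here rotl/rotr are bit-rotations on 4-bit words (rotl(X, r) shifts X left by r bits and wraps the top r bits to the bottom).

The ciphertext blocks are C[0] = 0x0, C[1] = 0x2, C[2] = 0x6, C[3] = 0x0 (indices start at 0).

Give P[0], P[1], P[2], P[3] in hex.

CBC decryption: P_i = D(K, C_i) ⊕ C_{i−1}, with C_{−1} = IV.
P[0]: D(K, 0x0) = 0x1; 0x1 ⊕ 0xB = 0xA.
P[1]: D(K, 0x2) = 0x5; 0x5 ⊕ 0x0 = 0x5.
P[2]: D(K, 0x6) = 0xD; 0xD ⊕ 0x2 = 0xF.
P[3]: D(K, 0x0) = 0x1; 0x1 ⊕ 0x6 = 0x7.

P[0] = 0xA, P[1] = 0x5, P[2] = 0xF, P[3] = 0x7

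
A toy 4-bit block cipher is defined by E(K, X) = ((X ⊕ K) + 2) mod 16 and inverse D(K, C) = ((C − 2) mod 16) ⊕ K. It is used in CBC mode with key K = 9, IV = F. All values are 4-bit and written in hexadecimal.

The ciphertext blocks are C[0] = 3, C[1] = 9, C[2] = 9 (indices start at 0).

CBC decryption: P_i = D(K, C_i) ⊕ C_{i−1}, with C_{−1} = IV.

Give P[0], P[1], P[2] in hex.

P[0] = 7, P[1] = D, P[2] = 7

P[0]: D(K, 3) = 8; 8 ⊕ F = 7.
P[1]: D(K, 9) = E; E ⊕ 3 = D.
P[2]: D(K, 9) = E; E ⊕ 9 = 7.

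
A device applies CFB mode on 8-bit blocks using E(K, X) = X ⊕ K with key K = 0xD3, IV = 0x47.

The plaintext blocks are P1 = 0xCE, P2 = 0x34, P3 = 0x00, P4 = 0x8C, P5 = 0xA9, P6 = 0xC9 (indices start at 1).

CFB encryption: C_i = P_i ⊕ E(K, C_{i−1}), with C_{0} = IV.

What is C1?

C1 = 0x5A

C1: E(K, 0x47) = 0x94; 0xCE ⊕ 0x94 = 0x5A.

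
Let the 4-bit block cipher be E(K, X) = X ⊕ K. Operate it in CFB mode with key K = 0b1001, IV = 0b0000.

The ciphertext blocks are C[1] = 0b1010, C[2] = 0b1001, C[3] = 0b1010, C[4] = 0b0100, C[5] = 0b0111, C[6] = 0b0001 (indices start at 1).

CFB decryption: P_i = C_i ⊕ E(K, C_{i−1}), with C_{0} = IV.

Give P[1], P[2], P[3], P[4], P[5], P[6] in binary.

P[1]: E(K, 0b0000) = 0b1001; 0b1010 ⊕ 0b1001 = 0b0011.
P[2]: E(K, 0b1010) = 0b0011; 0b1001 ⊕ 0b0011 = 0b1010.
P[3]: E(K, 0b1001) = 0b0000; 0b1010 ⊕ 0b0000 = 0b1010.
P[4]: E(K, 0b1010) = 0b0011; 0b0100 ⊕ 0b0011 = 0b0111.
P[5]: E(K, 0b0100) = 0b1101; 0b0111 ⊕ 0b1101 = 0b1010.
P[6]: E(K, 0b0111) = 0b1110; 0b0001 ⊕ 0b1110 = 0b1111.

P[1] = 0b0011, P[2] = 0b1010, P[3] = 0b1010, P[4] = 0b0111, P[5] = 0b1010, P[6] = 0b1111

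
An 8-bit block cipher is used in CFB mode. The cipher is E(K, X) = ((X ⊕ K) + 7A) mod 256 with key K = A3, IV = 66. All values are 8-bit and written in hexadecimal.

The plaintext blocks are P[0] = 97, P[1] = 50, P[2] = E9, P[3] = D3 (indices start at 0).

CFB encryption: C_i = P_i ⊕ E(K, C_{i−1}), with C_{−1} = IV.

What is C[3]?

C[0]: E(K, 66) = 3F; 97 ⊕ 3F = A8.
C[1]: E(K, A8) = 85; 50 ⊕ 85 = D5.
C[2]: E(K, D5) = F0; E9 ⊕ F0 = 19.
C[3]: E(K, 19) = 34; D3 ⊕ 34 = E7.

C[3] = E7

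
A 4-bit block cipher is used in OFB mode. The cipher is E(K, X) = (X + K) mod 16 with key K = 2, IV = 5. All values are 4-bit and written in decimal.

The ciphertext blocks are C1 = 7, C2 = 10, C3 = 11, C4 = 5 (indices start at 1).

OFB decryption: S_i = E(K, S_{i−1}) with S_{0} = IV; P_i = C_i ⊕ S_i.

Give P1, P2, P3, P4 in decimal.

P1 = 0, P2 = 3, P3 = 0, P4 = 8

P1: S = E(K, 5) = 7; 7 ⊕ 7 = 0.
P2: S = E(K, 7) = 9; 10 ⊕ 9 = 3.
P3: S = E(K, 9) = 11; 11 ⊕ 11 = 0.
P4: S = E(K, 11) = 13; 5 ⊕ 13 = 8.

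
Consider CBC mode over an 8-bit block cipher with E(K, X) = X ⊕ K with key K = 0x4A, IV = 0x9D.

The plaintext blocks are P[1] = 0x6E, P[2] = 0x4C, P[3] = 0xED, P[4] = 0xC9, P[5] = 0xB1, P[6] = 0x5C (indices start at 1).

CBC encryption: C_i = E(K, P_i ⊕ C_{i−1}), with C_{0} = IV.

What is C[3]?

C[1]: P[1] ⊕ 0x9D = 0xF3; E(K, 0xF3) = 0xB9.
C[2]: P[2] ⊕ 0xB9 = 0xF5; E(K, 0xF5) = 0xBF.
C[3]: P[3] ⊕ 0xBF = 0x52; E(K, 0x52) = 0x18.

C[3] = 0x18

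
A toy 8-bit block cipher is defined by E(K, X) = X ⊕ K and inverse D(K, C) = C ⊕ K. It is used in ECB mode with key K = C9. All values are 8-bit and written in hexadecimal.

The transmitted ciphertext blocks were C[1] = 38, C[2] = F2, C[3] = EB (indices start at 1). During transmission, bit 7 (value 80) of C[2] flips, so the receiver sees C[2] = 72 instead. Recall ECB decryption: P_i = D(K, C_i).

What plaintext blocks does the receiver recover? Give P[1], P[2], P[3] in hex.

P[1] = F1, P[2] = BB, P[3] = 22

Only C[2] changed, to 72. In ECB, a change in C_i affects only P_i. Decrypting the received ciphertext:
P[1]: D(K, 38) = F1.
P[2]: D(K, 72) = BB.
P[3]: D(K, EB) = 22.
Blocks that differ from the original plaintext: P[2].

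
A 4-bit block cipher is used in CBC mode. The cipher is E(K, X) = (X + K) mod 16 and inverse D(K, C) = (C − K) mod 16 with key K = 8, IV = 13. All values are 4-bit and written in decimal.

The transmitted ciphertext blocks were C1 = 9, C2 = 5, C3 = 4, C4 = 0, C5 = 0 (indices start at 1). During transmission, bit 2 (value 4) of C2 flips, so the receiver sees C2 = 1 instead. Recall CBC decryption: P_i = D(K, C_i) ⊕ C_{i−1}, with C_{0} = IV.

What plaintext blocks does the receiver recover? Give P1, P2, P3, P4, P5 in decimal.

Only C2 changed, to 1. In CBC, a change in C_i garbles P_i and flips the same bit in P_{i+1}. Decrypting the received ciphertext:
P1: D(K, 9) = 1; 1 ⊕ 13 = 12.
P2: D(K, 1) = 9; 9 ⊕ 9 = 0.
P3: D(K, 4) = 12; 12 ⊕ 1 = 13.
P4: D(K, 0) = 8; 8 ⊕ 4 = 12.
P5: D(K, 0) = 8; 8 ⊕ 0 = 8.
Blocks that differ from the original plaintext: P2, P3.

P1 = 12, P2 = 0, P3 = 13, P4 = 12, P5 = 8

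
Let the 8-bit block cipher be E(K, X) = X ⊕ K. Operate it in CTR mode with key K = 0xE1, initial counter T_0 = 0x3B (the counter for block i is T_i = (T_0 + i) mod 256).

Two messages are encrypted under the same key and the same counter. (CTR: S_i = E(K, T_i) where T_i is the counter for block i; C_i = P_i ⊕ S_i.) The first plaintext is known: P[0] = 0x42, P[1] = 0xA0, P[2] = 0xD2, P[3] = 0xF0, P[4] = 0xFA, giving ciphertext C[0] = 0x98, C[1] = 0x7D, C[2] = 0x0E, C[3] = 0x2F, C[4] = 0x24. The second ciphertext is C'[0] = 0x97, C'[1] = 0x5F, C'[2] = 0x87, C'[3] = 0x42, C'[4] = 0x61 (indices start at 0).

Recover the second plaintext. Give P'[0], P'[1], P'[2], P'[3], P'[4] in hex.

P'[0] = 0x4D, P'[1] = 0x82, P'[2] = 0x5B, P'[3] = 0x9D, P'[4] = 0xBF

In CTR with a reused counter, both messages share the same keystream S_i, so C_i ⊕ C'_i = P_i ⊕ P'_i and thus P'_i = P_i ⊕ C_i ⊕ C'_i.
P'[0]: 0x42 ⊕ 0x98 ⊕ 0x97 = 0x4D.
P'[1]: 0xA0 ⊕ 0x7D ⊕ 0x5F = 0x82.
P'[2]: 0xD2 ⊕ 0x0E ⊕ 0x87 = 0x5B.
P'[3]: 0xF0 ⊕ 0x2F ⊕ 0x42 = 0x9D.
P'[4]: 0xFA ⊕ 0x24 ⊕ 0x61 = 0xBF.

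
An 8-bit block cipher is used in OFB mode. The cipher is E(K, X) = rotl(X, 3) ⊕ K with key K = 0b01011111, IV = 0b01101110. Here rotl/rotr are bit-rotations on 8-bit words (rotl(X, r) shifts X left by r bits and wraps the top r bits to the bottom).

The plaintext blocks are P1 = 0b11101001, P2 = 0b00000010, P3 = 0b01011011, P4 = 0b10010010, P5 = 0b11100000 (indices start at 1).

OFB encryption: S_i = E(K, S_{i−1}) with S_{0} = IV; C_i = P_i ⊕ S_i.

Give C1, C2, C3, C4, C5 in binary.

C1 = 0b11000101, C2 = 0b00111100, C3 = 0b11110101, C4 = 0b10111000, C5 = 0b11101110

C1: S = E(K, 0b01101110) = 0b00101100; 0b11101001 ⊕ 0b00101100 = 0b11000101.
C2: S = E(K, 0b00101100) = 0b00111110; 0b00000010 ⊕ 0b00111110 = 0b00111100.
C3: S = E(K, 0b00111110) = 0b10101110; 0b01011011 ⊕ 0b10101110 = 0b11110101.
C4: S = E(K, 0b10101110) = 0b00101010; 0b10010010 ⊕ 0b00101010 = 0b10111000.
C5: S = E(K, 0b00101010) = 0b00001110; 0b11100000 ⊕ 0b00001110 = 0b11101110.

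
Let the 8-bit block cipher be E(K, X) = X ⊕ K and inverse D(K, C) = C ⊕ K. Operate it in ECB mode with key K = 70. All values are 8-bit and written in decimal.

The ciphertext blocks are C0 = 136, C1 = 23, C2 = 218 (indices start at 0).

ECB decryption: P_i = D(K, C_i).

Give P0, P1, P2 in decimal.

P0: D(K, 136) = 206.
P1: D(K, 23) = 81.
P2: D(K, 218) = 156.

P0 = 206, P1 = 81, P2 = 156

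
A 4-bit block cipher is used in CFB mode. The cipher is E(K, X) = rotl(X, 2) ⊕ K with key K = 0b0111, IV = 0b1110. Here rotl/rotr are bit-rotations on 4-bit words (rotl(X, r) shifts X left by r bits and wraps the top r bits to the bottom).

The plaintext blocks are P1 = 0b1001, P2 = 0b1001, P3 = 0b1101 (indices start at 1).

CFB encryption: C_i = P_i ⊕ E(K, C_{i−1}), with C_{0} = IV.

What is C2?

C1: E(K, 0b1110) = 0b1100; 0b1001 ⊕ 0b1100 = 0b0101.
C2: E(K, 0b0101) = 0b0010; 0b1001 ⊕ 0b0010 = 0b1011.

C2 = 0b1011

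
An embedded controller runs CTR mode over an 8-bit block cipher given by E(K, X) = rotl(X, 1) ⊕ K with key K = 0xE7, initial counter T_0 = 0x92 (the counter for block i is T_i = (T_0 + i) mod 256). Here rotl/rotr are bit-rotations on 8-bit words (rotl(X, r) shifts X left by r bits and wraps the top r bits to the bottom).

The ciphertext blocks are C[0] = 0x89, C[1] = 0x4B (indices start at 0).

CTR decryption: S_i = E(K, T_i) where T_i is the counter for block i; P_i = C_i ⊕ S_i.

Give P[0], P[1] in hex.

P[0] = 0x4B, P[1] = 0x8B

P[0]: T = 0x92, S = E(K, T) = 0xC2; 0x89 ⊕ 0xC2 = 0x4B.
P[1]: T = 0x93, S = E(K, T) = 0xC0; 0x4B ⊕ 0xC0 = 0x8B.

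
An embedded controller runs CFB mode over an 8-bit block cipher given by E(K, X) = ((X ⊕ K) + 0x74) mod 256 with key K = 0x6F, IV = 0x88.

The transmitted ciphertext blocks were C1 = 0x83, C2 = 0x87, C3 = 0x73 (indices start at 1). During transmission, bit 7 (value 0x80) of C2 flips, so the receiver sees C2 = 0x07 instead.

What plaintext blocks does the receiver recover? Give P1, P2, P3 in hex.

P1 = 0xD8, P2 = 0x67, P3 = 0xAF

CFB decryption: P_i = C_i ⊕ E(K, C_{i−1}), with C_{0} = IV.
Only C2 changed, to 0x07. In CFB, a change in C_i flips the same bit in P_i and garbles P_{i+1}. Decrypting the received ciphertext:
P1: E(K, 0x88) = 0x5B; 0x83 ⊕ 0x5B = 0xD8.
P2: E(K, 0x83) = 0x60; 0x07 ⊕ 0x60 = 0x67.
P3: E(K, 0x07) = 0xDC; 0x73 ⊕ 0xDC = 0xAF.
Blocks that differ from the original plaintext: P2, P3.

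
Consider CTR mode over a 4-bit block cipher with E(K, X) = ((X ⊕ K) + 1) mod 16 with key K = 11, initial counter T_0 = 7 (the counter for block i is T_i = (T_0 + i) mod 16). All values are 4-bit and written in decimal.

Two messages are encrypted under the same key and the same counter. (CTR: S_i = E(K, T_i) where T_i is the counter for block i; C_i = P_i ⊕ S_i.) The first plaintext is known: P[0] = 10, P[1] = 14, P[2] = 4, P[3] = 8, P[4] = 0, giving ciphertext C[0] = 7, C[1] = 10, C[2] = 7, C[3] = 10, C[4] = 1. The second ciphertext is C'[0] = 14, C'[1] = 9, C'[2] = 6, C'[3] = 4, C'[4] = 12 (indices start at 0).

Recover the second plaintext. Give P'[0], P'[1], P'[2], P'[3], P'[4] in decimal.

P'[0] = 3, P'[1] = 13, P'[2] = 5, P'[3] = 6, P'[4] = 13

In CTR with a reused counter, both messages share the same keystream S_i, so C_i ⊕ C'_i = P_i ⊕ P'_i and thus P'_i = P_i ⊕ C_i ⊕ C'_i.
P'[0]: 10 ⊕ 7 ⊕ 14 = 3.
P'[1]: 14 ⊕ 10 ⊕ 9 = 13.
P'[2]: 4 ⊕ 7 ⊕ 6 = 5.
P'[3]: 8 ⊕ 10 ⊕ 4 = 6.
P'[4]: 0 ⊕ 1 ⊕ 12 = 13.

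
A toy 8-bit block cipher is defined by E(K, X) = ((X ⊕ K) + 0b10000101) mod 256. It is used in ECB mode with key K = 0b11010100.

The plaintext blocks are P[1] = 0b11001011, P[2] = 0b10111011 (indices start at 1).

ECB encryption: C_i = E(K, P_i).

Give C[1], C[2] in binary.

C[1] = 0b10100100, C[2] = 0b11110100

C[1]: E(K, 0b11001011) = 0b10100100.
C[2]: E(K, 0b10111011) = 0b11110100.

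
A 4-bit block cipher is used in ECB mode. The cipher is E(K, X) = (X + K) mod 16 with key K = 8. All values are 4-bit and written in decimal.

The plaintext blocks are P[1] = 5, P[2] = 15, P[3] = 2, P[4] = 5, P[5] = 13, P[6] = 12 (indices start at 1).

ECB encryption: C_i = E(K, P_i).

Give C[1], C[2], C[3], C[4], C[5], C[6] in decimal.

C[1]: E(K, 5) = 13.
C[2]: E(K, 15) = 7.
C[3]: E(K, 2) = 10.
C[4]: E(K, 5) = 13.
C[5]: E(K, 13) = 5.
C[6]: E(K, 12) = 4.

C[1] = 13, C[2] = 7, C[3] = 10, C[4] = 13, C[5] = 5, C[6] = 4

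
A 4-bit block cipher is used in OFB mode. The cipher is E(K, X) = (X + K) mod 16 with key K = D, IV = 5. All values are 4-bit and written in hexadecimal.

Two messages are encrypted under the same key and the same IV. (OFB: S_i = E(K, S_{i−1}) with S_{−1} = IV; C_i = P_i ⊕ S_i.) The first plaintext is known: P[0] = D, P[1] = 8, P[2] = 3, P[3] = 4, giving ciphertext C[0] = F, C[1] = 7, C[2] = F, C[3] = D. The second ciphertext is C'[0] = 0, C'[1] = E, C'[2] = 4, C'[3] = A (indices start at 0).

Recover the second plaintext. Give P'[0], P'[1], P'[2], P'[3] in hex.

In OFB with a reused IV, both messages share the same keystream S_i, so C_i ⊕ C'_i = P_i ⊕ P'_i and thus P'_i = P_i ⊕ C_i ⊕ C'_i.
P'[0]: D ⊕ F ⊕ 0 = 2.
P'[1]: 8 ⊕ 7 ⊕ E = 1.
P'[2]: 3 ⊕ F ⊕ 4 = 8.
P'[3]: 4 ⊕ D ⊕ A = 3.

P'[0] = 2, P'[1] = 1, P'[2] = 8, P'[3] = 3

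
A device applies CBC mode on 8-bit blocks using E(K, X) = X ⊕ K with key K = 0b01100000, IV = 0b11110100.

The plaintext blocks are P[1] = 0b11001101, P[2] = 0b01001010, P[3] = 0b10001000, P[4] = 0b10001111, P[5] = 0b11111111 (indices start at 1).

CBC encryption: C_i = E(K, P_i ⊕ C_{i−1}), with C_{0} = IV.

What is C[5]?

C[1]: P[1] ⊕ 0b11110100 = 0b00111001; E(K, 0b00111001) = 0b01011001.
C[2]: P[2] ⊕ 0b01011001 = 0b00010011; E(K, 0b00010011) = 0b01110011.
C[3]: P[3] ⊕ 0b01110011 = 0b11111011; E(K, 0b11111011) = 0b10011011.
C[4]: P[4] ⊕ 0b10011011 = 0b00010100; E(K, 0b00010100) = 0b01110100.
C[5]: P[5] ⊕ 0b01110100 = 0b10001011; E(K, 0b10001011) = 0b11101011.

C[5] = 0b11101011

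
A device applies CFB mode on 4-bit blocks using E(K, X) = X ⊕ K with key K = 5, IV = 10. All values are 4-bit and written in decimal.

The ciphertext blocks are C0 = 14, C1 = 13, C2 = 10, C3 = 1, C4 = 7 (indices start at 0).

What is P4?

CFB decryption: P_i = C_i ⊕ E(K, C_{i−1}), with C_{−1} = IV.
P4: E(K, 1) = 4; 7 ⊕ 4 = 3.

P4 = 3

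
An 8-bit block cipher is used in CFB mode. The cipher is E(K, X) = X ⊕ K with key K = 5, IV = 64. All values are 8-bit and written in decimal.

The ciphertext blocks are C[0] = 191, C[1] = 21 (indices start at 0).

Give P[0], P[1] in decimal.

CFB decryption: P_i = C_i ⊕ E(K, C_{i−1}), with C_{−1} = IV.
P[0]: E(K, 64) = 69; 191 ⊕ 69 = 250.
P[1]: E(K, 191) = 186; 21 ⊕ 186 = 175.

P[0] = 250, P[1] = 175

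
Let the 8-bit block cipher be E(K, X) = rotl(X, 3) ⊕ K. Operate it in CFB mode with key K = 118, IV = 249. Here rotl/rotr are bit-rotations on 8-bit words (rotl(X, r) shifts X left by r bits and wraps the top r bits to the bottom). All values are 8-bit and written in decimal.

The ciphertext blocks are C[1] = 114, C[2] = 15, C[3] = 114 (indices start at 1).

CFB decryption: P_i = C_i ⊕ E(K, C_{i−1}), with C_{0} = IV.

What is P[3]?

P[3] = 124

P[3]: E(K, 15) = 14; 114 ⊕ 14 = 124.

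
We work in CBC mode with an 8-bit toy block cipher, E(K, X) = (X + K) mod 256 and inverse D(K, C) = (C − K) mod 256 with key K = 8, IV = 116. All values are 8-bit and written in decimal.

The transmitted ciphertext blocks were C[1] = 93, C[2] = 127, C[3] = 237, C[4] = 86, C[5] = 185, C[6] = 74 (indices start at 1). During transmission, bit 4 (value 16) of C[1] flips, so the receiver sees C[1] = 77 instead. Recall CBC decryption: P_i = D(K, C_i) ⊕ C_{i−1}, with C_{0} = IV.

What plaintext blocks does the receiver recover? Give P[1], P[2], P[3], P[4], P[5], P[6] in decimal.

P[1] = 49, P[2] = 58, P[3] = 154, P[4] = 163, P[5] = 231, P[6] = 251

Only C[1] changed, to 77. In CBC, a change in C_i garbles P_i and flips the same bit in P_{i+1}. Decrypting the received ciphertext:
P[1]: D(K, 77) = 69; 69 ⊕ 116 = 49.
P[2]: D(K, 127) = 119; 119 ⊕ 77 = 58.
P[3]: D(K, 237) = 229; 229 ⊕ 127 = 154.
P[4]: D(K, 86) = 78; 78 ⊕ 237 = 163.
P[5]: D(K, 185) = 177; 177 ⊕ 86 = 231.
P[6]: D(K, 74) = 66; 66 ⊕ 185 = 251.
Blocks that differ from the original plaintext: P[1], P[2].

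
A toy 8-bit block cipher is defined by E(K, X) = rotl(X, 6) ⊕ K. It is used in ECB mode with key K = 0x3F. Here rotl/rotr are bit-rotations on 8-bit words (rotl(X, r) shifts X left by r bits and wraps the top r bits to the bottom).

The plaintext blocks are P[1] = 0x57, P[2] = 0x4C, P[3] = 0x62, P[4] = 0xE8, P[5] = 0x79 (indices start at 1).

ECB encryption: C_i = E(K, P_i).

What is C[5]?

C[5]: E(K, 0x79) = 0x61.

C[5] = 0x61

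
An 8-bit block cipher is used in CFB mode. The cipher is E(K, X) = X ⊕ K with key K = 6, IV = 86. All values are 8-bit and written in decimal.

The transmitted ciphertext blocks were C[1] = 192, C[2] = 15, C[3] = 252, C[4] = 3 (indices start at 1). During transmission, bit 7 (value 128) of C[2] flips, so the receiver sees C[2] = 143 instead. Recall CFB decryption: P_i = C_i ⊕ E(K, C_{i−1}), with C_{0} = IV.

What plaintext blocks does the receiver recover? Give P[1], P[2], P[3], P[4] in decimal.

P[1] = 144, P[2] = 73, P[3] = 117, P[4] = 249

Only C[2] changed, to 143. In CFB, a change in C_i flips the same bit in P_i and garbles P_{i+1}. Decrypting the received ciphertext:
P[1]: E(K, 86) = 80; 192 ⊕ 80 = 144.
P[2]: E(K, 192) = 198; 143 ⊕ 198 = 73.
P[3]: E(K, 143) = 137; 252 ⊕ 137 = 117.
P[4]: E(K, 252) = 250; 3 ⊕ 250 = 249.
Blocks that differ from the original plaintext: P[2], P[3].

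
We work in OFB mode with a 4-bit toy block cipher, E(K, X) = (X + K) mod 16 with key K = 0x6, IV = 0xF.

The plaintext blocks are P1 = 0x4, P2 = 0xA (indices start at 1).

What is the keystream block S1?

0x5

OFB encryption: S_i = E(K, S_{i−1}) with S_{0} = IV; C_i = P_i ⊕ S_i.
C1: S = E(K, 0xF) = 0x5; 0x4 ⊕ 0x5 = 0x1.
So S1 = 0x5.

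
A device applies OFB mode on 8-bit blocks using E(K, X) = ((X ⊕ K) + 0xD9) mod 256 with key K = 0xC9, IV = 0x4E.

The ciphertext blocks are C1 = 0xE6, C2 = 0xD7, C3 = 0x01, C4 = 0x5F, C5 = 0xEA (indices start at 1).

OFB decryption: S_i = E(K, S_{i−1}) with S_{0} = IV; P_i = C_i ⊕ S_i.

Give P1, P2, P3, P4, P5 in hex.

P1: S = E(K, 0x4E) = 0x60; 0xE6 ⊕ 0x60 = 0x86.
P2: S = E(K, 0x60) = 0x82; 0xD7 ⊕ 0x82 = 0x55.
P3: S = E(K, 0x82) = 0x24; 0x01 ⊕ 0x24 = 0x25.
P4: S = E(K, 0x24) = 0xC6; 0x5F ⊕ 0xC6 = 0x99.
P5: S = E(K, 0xC6) = 0xE8; 0xEA ⊕ 0xE8 = 0x02.

P1 = 0x86, P2 = 0x55, P3 = 0x25, P4 = 0x99, P5 = 0x02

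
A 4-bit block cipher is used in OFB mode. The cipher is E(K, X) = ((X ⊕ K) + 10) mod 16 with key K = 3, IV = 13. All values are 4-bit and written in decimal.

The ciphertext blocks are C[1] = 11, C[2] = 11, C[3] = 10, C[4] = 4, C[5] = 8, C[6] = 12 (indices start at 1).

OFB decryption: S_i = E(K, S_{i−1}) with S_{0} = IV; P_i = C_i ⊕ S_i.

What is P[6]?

P[1]: S = E(K, 13) = 8; 11 ⊕ 8 = 3.
P[2]: S = E(K, 8) = 5; 11 ⊕ 5 = 14.
P[3]: S = E(K, 5) = 0; 10 ⊕ 0 = 10.
P[4]: S = E(K, 0) = 13; 4 ⊕ 13 = 9.
P[5]: S = E(K, 13) = 8; 8 ⊕ 8 = 0.
P[6]: S = E(K, 8) = 5; 12 ⊕ 5 = 9.

P[6] = 9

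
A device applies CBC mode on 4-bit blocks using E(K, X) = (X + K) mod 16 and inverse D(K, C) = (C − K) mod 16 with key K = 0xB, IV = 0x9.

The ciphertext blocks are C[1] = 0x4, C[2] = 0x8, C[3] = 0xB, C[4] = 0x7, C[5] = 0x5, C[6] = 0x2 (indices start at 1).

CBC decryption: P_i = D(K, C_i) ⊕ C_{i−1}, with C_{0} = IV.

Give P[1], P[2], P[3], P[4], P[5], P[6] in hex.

P[1] = 0x0, P[2] = 0x9, P[3] = 0x8, P[4] = 0x7, P[5] = 0xD, P[6] = 0x2

P[1]: D(K, 0x4) = 0x9; 0x9 ⊕ 0x9 = 0x0.
P[2]: D(K, 0x8) = 0xD; 0xD ⊕ 0x4 = 0x9.
P[3]: D(K, 0xB) = 0x0; 0x0 ⊕ 0x8 = 0x8.
P[4]: D(K, 0x7) = 0xC; 0xC ⊕ 0xB = 0x7.
P[5]: D(K, 0x5) = 0xA; 0xA ⊕ 0x7 = 0xD.
P[6]: D(K, 0x2) = 0x7; 0x7 ⊕ 0x5 = 0x2.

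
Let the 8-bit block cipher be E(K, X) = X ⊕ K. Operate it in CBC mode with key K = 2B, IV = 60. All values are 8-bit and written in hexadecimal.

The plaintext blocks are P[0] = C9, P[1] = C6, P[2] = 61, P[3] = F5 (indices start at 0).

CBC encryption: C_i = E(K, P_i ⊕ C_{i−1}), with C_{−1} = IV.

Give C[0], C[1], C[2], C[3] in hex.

C[0]: P[0] ⊕ 60 = A9; E(K, A9) = 82.
C[1]: P[1] ⊕ 82 = 44; E(K, 44) = 6F.
C[2]: P[2] ⊕ 6F = 0E; E(K, 0E) = 25.
C[3]: P[3] ⊕ 25 = D0; E(K, D0) = FB.

C[0] = 82, C[1] = 6F, C[2] = 25, C[3] = FB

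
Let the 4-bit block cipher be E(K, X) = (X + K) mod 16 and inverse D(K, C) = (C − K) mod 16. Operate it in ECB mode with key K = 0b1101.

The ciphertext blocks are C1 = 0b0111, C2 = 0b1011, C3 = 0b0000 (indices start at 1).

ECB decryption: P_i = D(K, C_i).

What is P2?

P2: D(K, 0b1011) = 0b1110.

P2 = 0b1110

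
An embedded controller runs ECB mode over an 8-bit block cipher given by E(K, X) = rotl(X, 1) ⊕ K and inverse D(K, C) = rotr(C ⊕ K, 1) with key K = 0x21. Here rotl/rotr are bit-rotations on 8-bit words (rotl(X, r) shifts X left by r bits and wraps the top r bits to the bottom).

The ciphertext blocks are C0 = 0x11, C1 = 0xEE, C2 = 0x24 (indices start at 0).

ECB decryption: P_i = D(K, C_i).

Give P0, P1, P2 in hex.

P0: D(K, 0x11) = 0x18.
P1: D(K, 0xEE) = 0xE7.
P2: D(K, 0x24) = 0x82.

P0 = 0x18, P1 = 0xE7, P2 = 0x82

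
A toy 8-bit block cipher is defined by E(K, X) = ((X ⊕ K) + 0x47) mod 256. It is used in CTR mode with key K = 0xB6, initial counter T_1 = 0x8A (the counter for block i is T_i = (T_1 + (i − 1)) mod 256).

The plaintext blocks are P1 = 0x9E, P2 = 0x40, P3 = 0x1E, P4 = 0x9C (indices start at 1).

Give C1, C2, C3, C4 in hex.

C1 = 0x1D, C2 = 0xC4, C3 = 0x9F, C4 = 0x1E

CTR encryption: S_i = E(K, T_i) where T_i is the counter for block i; C_i = P_i ⊕ S_i.
C1: T = 0x8A, S = E(K, T) = 0x83; 0x9E ⊕ 0x83 = 0x1D.
C2: T = 0x8B, S = E(K, T) = 0x84; 0x40 ⊕ 0x84 = 0xC4.
C3: T = 0x8C, S = E(K, T) = 0x81; 0x1E ⊕ 0x81 = 0x9F.
C4: T = 0x8D, S = E(K, T) = 0x82; 0x9C ⊕ 0x82 = 0x1E.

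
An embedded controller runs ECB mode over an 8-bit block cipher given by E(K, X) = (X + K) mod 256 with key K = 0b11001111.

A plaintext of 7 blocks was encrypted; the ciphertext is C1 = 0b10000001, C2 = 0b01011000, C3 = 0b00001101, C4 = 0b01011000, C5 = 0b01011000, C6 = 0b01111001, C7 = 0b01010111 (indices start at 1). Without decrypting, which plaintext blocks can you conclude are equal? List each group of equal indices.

P2 = P4 = P5

ECB encrypts each block independently with the same key, so equal ciphertext blocks imply equal plaintext blocks.
C2 = C4 = C5 = 0b01011000, so P2 = P4 = P5.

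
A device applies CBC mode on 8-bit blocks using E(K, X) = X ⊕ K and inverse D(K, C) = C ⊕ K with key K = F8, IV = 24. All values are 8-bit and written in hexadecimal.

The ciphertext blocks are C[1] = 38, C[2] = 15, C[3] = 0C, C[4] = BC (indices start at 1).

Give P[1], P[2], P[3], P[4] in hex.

P[1] = E4, P[2] = D5, P[3] = E1, P[4] = 48

CBC decryption: P_i = D(K, C_i) ⊕ C_{i−1}, with C_{0} = IV.
P[1]: D(K, 38) = C0; C0 ⊕ 24 = E4.
P[2]: D(K, 15) = ED; ED ⊕ 38 = D5.
P[3]: D(K, 0C) = F4; F4 ⊕ 15 = E1.
P[4]: D(K, BC) = 44; 44 ⊕ 0C = 48.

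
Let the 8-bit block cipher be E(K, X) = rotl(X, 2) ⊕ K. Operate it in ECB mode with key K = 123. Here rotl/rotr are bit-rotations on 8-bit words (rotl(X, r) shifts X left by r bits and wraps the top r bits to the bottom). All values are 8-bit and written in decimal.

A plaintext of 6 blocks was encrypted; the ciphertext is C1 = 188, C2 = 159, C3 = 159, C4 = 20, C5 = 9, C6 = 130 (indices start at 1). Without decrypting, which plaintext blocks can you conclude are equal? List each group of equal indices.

ECB encrypts each block independently with the same key, so equal ciphertext blocks imply equal plaintext blocks.
C2 = C3 = 159, so P2 = P3.

P2 = P3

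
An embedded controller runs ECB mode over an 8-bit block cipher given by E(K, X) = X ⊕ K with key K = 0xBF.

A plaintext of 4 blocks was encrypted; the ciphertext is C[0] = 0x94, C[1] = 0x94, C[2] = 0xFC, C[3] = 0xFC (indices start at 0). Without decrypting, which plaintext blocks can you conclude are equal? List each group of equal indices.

P[0] = P[1]; P[2] = P[3]

ECB encrypts each block independently with the same key, so equal ciphertext blocks imply equal plaintext blocks.
C[0] = C[1] = 0x94, so P[0] = P[1].
C[2] = C[3] = 0xFC, so P[2] = P[3].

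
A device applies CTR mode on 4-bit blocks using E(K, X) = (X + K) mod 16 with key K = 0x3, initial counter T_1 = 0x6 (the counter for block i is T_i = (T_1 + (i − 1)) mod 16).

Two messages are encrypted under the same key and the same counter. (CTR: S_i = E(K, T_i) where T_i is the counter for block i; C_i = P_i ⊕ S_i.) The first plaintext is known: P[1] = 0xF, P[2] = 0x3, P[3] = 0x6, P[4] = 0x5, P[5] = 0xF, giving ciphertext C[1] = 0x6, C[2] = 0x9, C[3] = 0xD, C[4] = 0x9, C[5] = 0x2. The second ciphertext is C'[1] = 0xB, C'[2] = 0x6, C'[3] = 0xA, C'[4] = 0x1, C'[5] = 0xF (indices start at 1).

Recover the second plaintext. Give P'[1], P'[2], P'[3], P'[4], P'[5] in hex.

In CTR with a reused counter, both messages share the same keystream S_i, so C_i ⊕ C'_i = P_i ⊕ P'_i and thus P'_i = P_i ⊕ C_i ⊕ C'_i.
P'[1]: 0xF ⊕ 0x6 ⊕ 0xB = 0x2.
P'[2]: 0x3 ⊕ 0x9 ⊕ 0x6 = 0xC.
P'[3]: 0x6 ⊕ 0xD ⊕ 0xA = 0x1.
P'[4]: 0x5 ⊕ 0x9 ⊕ 0x1 = 0xD.
P'[5]: 0xF ⊕ 0x2 ⊕ 0xF = 0x2.

P'[1] = 0x2, P'[2] = 0xC, P'[3] = 0x1, P'[4] = 0xD, P'[5] = 0x2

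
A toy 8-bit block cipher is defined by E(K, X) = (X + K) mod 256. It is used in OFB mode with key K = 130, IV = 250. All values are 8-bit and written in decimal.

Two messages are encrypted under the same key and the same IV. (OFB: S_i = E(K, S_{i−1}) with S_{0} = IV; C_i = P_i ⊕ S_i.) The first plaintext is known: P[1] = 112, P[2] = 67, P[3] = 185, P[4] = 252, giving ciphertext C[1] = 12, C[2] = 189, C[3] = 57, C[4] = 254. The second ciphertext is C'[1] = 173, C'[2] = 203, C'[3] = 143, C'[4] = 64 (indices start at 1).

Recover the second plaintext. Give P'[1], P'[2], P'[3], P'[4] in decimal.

P'[1] = 209, P'[2] = 53, P'[3] = 15, P'[4] = 66

In OFB with a reused IV, both messages share the same keystream S_i, so C_i ⊕ C'_i = P_i ⊕ P'_i and thus P'_i = P_i ⊕ C_i ⊕ C'_i.
P'[1]: 112 ⊕ 12 ⊕ 173 = 209.
P'[2]: 67 ⊕ 189 ⊕ 203 = 53.
P'[3]: 185 ⊕ 57 ⊕ 143 = 15.
P'[4]: 252 ⊕ 254 ⊕ 64 = 66.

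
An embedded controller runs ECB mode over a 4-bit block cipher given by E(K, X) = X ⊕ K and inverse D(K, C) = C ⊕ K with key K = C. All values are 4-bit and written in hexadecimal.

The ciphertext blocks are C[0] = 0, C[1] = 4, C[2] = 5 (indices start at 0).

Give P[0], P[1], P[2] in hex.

ECB decryption: P_i = D(K, C_i).
P[0]: D(K, 0) = C.
P[1]: D(K, 4) = 8.
P[2]: D(K, 5) = 9.

P[0] = C, P[1] = 8, P[2] = 9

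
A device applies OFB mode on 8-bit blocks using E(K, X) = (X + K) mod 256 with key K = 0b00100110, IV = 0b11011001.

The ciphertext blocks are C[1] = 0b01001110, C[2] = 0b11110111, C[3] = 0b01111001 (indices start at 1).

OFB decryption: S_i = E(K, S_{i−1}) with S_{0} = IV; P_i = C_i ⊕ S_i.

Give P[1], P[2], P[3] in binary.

P[1] = 0b10110001, P[2] = 0b11010010, P[3] = 0b00110010

P[1]: S = E(K, 0b11011001) = 0b11111111; 0b01001110 ⊕ 0b11111111 = 0b10110001.
P[2]: S = E(K, 0b11111111) = 0b00100101; 0b11110111 ⊕ 0b00100101 = 0b11010010.
P[3]: S = E(K, 0b00100101) = 0b01001011; 0b01111001 ⊕ 0b01001011 = 0b00110010.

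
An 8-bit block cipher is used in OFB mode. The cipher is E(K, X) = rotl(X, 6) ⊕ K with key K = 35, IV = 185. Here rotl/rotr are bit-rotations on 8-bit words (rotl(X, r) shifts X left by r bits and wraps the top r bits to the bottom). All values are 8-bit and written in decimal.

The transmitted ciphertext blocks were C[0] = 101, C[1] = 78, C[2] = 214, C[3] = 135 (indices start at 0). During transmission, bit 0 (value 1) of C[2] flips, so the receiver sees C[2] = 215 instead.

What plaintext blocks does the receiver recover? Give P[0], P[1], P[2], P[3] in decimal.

OFB decryption: S_i = E(K, S_{i−1}) with S_{−1} = IV; P_i = C_i ⊕ S_i.
Only C[2] changed, to 215. In OFB, a change in C_i flips the same bit in P_i only; the keystream is unaffected. Decrypting the received ciphertext:
P[0]: S = E(K, 185) = 77; 101 ⊕ 77 = 40.
P[1]: S = E(K, 77) = 112; 78 ⊕ 112 = 62.
P[2]: S = E(K, 112) = 63; 215 ⊕ 63 = 232.
P[3]: S = E(K, 63) = 236; 135 ⊕ 236 = 107.
Blocks that differ from the original plaintext: P[2].

P[0] = 40, P[1] = 62, P[2] = 232, P[3] = 107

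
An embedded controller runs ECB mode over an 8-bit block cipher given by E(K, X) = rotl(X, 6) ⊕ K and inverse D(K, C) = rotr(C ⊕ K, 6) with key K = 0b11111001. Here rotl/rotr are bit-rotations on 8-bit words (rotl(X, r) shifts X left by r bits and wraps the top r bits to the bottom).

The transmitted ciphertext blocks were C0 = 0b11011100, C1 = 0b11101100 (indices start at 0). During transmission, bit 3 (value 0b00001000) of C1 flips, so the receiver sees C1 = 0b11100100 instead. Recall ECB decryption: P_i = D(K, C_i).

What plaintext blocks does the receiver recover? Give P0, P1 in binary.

P0 = 0b10010100, P1 = 0b01110100

Only C1 changed, to 0b11100100. In ECB, a change in C_i affects only P_i. Decrypting the received ciphertext:
P0: D(K, 0b11011100) = 0b10010100.
P1: D(K, 0b11100100) = 0b01110100.
Blocks that differ from the original plaintext: P1.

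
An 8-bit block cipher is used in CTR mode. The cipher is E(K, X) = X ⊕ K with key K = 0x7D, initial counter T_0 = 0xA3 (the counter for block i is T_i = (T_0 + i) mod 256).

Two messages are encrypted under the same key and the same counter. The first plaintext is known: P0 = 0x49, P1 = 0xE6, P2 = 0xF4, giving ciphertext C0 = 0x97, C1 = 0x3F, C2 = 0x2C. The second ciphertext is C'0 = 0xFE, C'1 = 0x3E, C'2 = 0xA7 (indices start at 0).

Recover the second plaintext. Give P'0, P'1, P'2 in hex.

In CTR with a reused counter, both messages share the same keystream S_i, so C_i ⊕ C'_i = P_i ⊕ P'_i and thus P'_i = P_i ⊕ C_i ⊕ C'_i.
P'0: 0x49 ⊕ 0x97 ⊕ 0xFE = 0x20.
P'1: 0xE6 ⊕ 0x3F ⊕ 0x3E = 0xE7.
P'2: 0xF4 ⊕ 0x2C ⊕ 0xA7 = 0x7F.

P'0 = 0x20, P'1 = 0xE7, P'2 = 0x7F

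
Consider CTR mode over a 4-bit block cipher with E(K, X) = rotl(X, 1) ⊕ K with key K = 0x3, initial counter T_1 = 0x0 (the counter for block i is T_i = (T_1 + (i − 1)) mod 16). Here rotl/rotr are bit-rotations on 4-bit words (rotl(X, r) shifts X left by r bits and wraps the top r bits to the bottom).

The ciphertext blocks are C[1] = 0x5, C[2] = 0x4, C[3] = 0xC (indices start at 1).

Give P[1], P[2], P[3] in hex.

P[1] = 0x6, P[2] = 0x5, P[3] = 0xB

CTR decryption: S_i = E(K, T_i) where T_i is the counter for block i; P_i = C_i ⊕ S_i.
P[1]: T = 0x0, S = E(K, T) = 0x3; 0x5 ⊕ 0x3 = 0x6.
P[2]: T = 0x1, S = E(K, T) = 0x1; 0x4 ⊕ 0x1 = 0x5.
P[3]: T = 0x2, S = E(K, T) = 0x7; 0xC ⊕ 0x7 = 0xB.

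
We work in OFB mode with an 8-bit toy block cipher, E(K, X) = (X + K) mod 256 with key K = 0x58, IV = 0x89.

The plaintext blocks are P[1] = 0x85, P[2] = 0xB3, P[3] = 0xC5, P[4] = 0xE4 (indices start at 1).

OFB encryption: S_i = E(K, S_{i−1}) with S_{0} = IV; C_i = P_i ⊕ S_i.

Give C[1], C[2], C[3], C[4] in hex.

C[1] = 0x64, C[2] = 0x8A, C[3] = 0x54, C[4] = 0x0D

C[1]: S = E(K, 0x89) = 0xE1; 0x85 ⊕ 0xE1 = 0x64.
C[2]: S = E(K, 0xE1) = 0x39; 0xB3 ⊕ 0x39 = 0x8A.
C[3]: S = E(K, 0x39) = 0x91; 0xC5 ⊕ 0x91 = 0x54.
C[4]: S = E(K, 0x91) = 0xE9; 0xE4 ⊕ 0xE9 = 0x0D.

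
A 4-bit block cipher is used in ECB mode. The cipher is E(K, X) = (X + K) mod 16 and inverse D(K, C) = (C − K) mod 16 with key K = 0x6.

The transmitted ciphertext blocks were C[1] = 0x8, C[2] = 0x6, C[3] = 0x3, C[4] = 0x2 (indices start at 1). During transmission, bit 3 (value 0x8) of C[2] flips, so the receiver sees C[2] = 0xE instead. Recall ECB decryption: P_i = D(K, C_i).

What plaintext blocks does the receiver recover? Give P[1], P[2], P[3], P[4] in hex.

P[1] = 0x2, P[2] = 0x8, P[3] = 0xD, P[4] = 0xC

Only C[2] changed, to 0xE. In ECB, a change in C_i affects only P_i. Decrypting the received ciphertext:
P[1]: D(K, 0x8) = 0x2.
P[2]: D(K, 0xE) = 0x8.
P[3]: D(K, 0x3) = 0xD.
P[4]: D(K, 0x2) = 0xC.
Blocks that differ from the original plaintext: P[2].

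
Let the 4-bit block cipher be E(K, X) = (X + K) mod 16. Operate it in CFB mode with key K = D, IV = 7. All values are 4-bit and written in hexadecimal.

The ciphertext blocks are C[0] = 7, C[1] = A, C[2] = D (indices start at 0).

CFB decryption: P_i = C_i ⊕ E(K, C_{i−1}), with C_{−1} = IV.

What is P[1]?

P[1] = E

P[1]: E(K, 7) = 4; A ⊕ 4 = E.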